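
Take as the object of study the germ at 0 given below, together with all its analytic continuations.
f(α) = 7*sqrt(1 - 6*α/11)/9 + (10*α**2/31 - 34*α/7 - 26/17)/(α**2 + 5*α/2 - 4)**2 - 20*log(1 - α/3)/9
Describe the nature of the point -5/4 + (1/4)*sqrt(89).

The point is a pole of order 2.

The denominator factor α**2 + 5*α/2 - 4 vanishes at -5/4 + (1/4)*sqrt(89) and appears to the power 2; the numerator there equals 100937/14756 - (1229/868)*sqrt(89), nonzero, and no other factor vanishes.
The branch terms are analytic at this point.
Hence a pole whose order is the multiplicity, 2.


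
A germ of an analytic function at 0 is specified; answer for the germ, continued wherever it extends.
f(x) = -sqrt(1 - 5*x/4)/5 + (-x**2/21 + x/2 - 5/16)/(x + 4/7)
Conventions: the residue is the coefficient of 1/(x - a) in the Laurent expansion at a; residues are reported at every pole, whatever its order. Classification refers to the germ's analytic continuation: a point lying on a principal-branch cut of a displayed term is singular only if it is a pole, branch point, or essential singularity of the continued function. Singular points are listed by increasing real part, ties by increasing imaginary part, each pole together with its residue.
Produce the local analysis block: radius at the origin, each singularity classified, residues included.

Radius of convergence at 0: 4/7.
At -4/7: a pole of order 1; residue -10105/16464.
At 4/5: an algebraic (square-root) branch point.

Denominator factor (x + 4/7): pole of order 1 at -4/7, modulus 4/7.
Branch term (-1/5)*sqrt(1 - x/(4/5)): its argument vanishes at x = 4/5, a square-root branch point, modulus 4/5.
The radius of convergence is the smallest modulus among the singular points: 4/7.
The branch term is analytic at -4/7 and contributes nothing to the residue; only the rational part matters.
At the order-1 pole -4/7 set g(x) = (x - (-4/7))*(rational part) = -x**2/21 + x/2 - 5/16.
Simple pole: residue = g(a) at a = -4/7, which is -10105/16464.
List the singular points by increasing real part (a conjugate pair: the negative imaginary part first).


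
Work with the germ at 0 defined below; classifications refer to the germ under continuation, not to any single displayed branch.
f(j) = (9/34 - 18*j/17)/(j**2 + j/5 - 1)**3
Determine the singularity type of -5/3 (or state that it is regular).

The point is a regular point.

Denominator factors: j**2 + j/5 - 1 = 13/9 at j = -5/3 — none vanishes.
So the germ continues analytically to -5/3.


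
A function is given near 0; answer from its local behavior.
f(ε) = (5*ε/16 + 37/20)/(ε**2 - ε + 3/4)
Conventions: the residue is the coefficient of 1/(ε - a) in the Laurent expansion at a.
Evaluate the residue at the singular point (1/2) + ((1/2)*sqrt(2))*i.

The factor ε**2 - ε + 3/4 splits as (ε - a)(ε - a') with a = (1/2) + ((1/2)*sqrt(2))*i, a' = (1/2) - ((1/2)*sqrt(2))*i. At the order-1 pole a set g(ε) = (ε - a)*f(ε) = [5*ε/16 + 37/20] / (ε - a').
Simple pole: residue = g(a) at a = (1/2) + ((1/2)*sqrt(2))*i, which is (5/32) - ((321/320)*sqrt(2))*i.

The residue is (5/32) - ((321/320)*sqrt(2))*i.


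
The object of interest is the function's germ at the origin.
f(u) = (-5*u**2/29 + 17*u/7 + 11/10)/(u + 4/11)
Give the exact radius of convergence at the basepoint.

Denominator factor (u + 4/11): pole of order 1 at -4/11, modulus 4/11.
The radius of convergence is the smallest modulus among the singular points: 4/11.

The radius of convergence is 4/11.


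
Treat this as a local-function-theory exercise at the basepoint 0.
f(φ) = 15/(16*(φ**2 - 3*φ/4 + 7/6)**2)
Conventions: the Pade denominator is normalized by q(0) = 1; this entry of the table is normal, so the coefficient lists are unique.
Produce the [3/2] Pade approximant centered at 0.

Taylor coefficients needed (expand at 0): a_0 = 135/196, a_1 = 1215/1372, a_2 = -12555/38416, a_3 = -207765/134456, a_4 = -6185565/7529536, a_5 = 64330605/52706752.
Write the denominator as Q(φ) = 1 + q1*φ + q2*φ^2. Requiring Q*f - P = O(φ^6) with deg P <= 3 kills the coefficients of φ^4..φ^5 in Q*f:
  φ^4: a_4 + q1*a_3 + q2*a_2 = 0, i.e. -6185565/7529536 + (-207765/134456)*q1 + (-12555/38416)*q2 = 0.
  φ^5: a_5 + q1*a_4 + q2*a_3 = 0, i.e. 64330605/52706752 + (-6185565/7529536)*q1 + (-207765/134456)*q2 = 0.
Solving this linear system: q1 = -2288241/2906743, q2 = 98349777/81388804.
The numerator is Q*f truncated at degree 3: P0 = a_0 = 135/196; P1 = a_1 + q1*a_0 = 6986250/20347201; P2 = a_2 + q1*a_1 + q2*a_0 = -46980/245147; P3 = a_3 + q1*a_2 + q2*a_1 = -4432320/20347201.

The Pade approximant has numerator coefficients [135/196, 6986250/20347201, -46980/245147, -4432320/20347201]; denominator coefficients [1, -2288241/2906743, 98349777/81388804].


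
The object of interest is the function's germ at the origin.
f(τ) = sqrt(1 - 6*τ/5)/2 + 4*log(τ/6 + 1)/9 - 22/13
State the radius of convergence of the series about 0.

The radius of convergence is 5/6.

Branch term (1/2)*sqrt(1 - τ/(5/6)): its argument vanishes at τ = 5/6, a square-root branch point, modulus 5/6.
Branch term (4/9)*log(1 - τ/(-6)): its argument vanishes at τ = -6, a logarithmic branch point, modulus 6.
The radius of convergence is the smallest modulus among the singular points: 5/6.


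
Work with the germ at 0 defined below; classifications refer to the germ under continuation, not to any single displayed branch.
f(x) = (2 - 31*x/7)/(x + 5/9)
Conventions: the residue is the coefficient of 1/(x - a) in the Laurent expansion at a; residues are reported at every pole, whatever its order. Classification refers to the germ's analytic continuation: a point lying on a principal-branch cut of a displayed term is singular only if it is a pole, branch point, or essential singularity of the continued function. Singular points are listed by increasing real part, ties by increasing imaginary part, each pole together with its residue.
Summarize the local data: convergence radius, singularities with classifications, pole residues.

Radius of convergence at 0: 5/9.
At -5/9: a pole of order 1; residue 281/63.

Denominator factor (x + 5/9): pole of order 1 at -5/9, modulus 5/9.
The radius of convergence is the smallest modulus among the singular points: 5/9.
At the order-1 pole -5/9 set g(x) = (x - (-5/9))*f(x) = 2 - 31*x/7.
Simple pole: residue = g(a) at a = -5/9, which is 281/63.


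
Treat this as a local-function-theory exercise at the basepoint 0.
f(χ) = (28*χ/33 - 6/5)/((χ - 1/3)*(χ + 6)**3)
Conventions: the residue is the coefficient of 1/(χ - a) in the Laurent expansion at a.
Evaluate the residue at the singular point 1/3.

The residue is -1362/377245.

At the order-1 pole 1/3 set g(χ) = (χ - (1/3))*f(χ) = (28*χ/33 - 6/5)/(χ + 6)**3.
Simple pole: residue = g(a) at a = 1/3, which is -1362/377245.


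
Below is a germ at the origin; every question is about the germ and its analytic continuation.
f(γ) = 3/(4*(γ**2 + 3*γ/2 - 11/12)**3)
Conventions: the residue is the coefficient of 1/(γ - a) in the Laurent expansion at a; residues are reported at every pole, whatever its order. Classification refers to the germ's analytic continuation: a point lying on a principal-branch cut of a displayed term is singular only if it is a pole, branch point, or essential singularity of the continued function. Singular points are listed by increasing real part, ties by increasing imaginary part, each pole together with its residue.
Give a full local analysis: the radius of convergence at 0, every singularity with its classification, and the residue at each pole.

Denominator factor (γ**2 + 3*γ/2 - 11/12)^3: discriminant 71/12, real irrational roots -3/4 + (1/12)*sqrt(213) and -3/4 - (1/12)*sqrt(213); poles of order 3, moduli -3/4 + (1/12)*sqrt(213) and 3/4 + (1/12)*sqrt(213).
The radius of convergence is the smallest modulus among the singular points: -3/4 + (1/12)*sqrt(213).
The factor γ**2 + 3*γ/2 - 11/12 splits as (γ - a)(γ - a') with a = -3/4 - (1/12)*sqrt(213), a' = -3/4 + (1/12)*sqrt(213). At the order-3 pole a set g(γ) = (γ - a)^3*f(γ) = [3/4] / (γ - a')^3.
Order-3 pole: residue = g''(a)/2; g''(-3/4 - (1/12)*sqrt(213)) = -(2592/357911)*sqrt(213), so the residue is -(1296/357911)*sqrt(213).
The factor γ**2 + 3*γ/2 - 11/12 splits as (γ - a)(γ - a') with a = -3/4 + (1/12)*sqrt(213), a' = -3/4 - (1/12)*sqrt(213). At the order-3 pole a set g(γ) = (γ - a)^3*f(γ) = [3/4] / (γ - a')^3.
Order-3 pole: residue = g''(a)/2; g''(-3/4 + (1/12)*sqrt(213)) = (2592/357911)*sqrt(213), so the residue is (1296/357911)*sqrt(213).
List the singular points by increasing real part (a conjugate pair: the negative imaginary part first).

Radius of convergence at 0: -3/4 + (1/12)*sqrt(213).
At -3/4 - (1/12)*sqrt(213): a pole of order 3; residue -(1296/357911)*sqrt(213).
At -3/4 + (1/12)*sqrt(213): a pole of order 3; residue (1296/357911)*sqrt(213).


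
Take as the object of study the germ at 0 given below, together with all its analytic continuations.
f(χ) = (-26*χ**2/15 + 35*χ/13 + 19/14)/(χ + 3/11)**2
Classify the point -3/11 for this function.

The point is a pole of order 2.

The denominator factor χ + 3/11 vanishes at -3/11 and appears to the power 2; the numerator there equals 54389/110110, nonzero, and no other factor vanishes.
Hence a pole whose order is the multiplicity, 2.


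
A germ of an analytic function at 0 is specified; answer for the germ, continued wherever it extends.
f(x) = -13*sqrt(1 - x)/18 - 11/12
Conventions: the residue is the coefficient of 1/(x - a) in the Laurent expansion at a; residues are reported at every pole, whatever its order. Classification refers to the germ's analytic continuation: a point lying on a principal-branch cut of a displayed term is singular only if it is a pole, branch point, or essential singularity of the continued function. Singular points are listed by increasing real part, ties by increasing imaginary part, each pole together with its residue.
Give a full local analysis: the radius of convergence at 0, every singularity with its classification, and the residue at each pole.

Branch term (-13/18)*sqrt(1 - x/(1)): its argument vanishes at x = 1, a square-root branch point, modulus 1.
The radius of convergence is the smallest modulus among the singular points: 1.

Radius of convergence at 0: 1.
At 1: an algebraic (square-root) branch point.


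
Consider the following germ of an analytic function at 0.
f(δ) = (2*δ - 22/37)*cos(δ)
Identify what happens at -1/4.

The point is a regular point.

There is no denominator, hence no pole anywhere.
The factor cos(δ) is entire.
So the germ continues analytically to -1/4.


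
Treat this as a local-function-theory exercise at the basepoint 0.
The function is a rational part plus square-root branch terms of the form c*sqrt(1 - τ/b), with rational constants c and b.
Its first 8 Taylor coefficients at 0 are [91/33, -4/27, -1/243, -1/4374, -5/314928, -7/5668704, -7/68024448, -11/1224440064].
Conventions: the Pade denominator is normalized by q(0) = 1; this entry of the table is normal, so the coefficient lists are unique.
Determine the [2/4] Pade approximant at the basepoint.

Taylor coefficients needed (read off): a_0 = 91/33, a_1 = -4/27, a_2 = -1/243, a_3 = -1/4374, a_4 = -5/314928, a_5 = -7/5668704, a_6 = -7/68024448.
Write the denominator as Q(τ) = 1 + q1*τ + q2*τ^2 + q3*τ^3 + q4*τ^4. Requiring Q*f - P = O(τ^7) with deg P <= 2 kills the coefficients of τ^3..τ^6 in Q*f:
  τ^3: a_3 + q1*a_2 + q2*a_1 + q3*a_0 = 0, i.e. -1/4374 + (-1/243)*q1 + (-4/27)*q2 + (91/33)*q3 = 0.
  τ^4: a_4 + q1*a_3 + q2*a_2 + q3*a_1 + q4*a_0 = 0, i.e. -5/314928 + (-1/4374)*q1 + (-1/243)*q2 + (-4/27)*q3 + (91/33)*q4 = 0.
  τ^5: a_5 + q1*a_4 + q2*a_3 + q3*a_2 + q4*a_1 = 0, i.e. -7/5668704 + (-5/314928)*q1 + (-1/4374)*q2 + (-1/243)*q3 + (-4/27)*q4 = 0.
  τ^6: a_6 + q1*a_5 + q2*a_4 + q3*a_3 + q4*a_2 = 0, i.e. -7/68024448 + (-7/5668704)*q1 + (-5/314928)*q2 + (-1/4374)*q3 + (-1/243)*q4 = 0.
Solving this linear system: q1 = -552439/4964742, q2 = 37055/19858968, q3 = 6875/402144102, q4 = 6809/28954375344.
The numerator is Q*f truncated at degree 2: P0 = a_0 = 91/33; P1 = a_1 + q1*a_0 = -8282669/18204054; P2 = a_2 + q1*a_1 + q2*a_0 = 34435079/1966037832.

The Pade approximant has numerator coefficients [91/33, -8282669/18204054, 34435079/1966037832]; denominator coefficients [1, -552439/4964742, 37055/19858968, 6875/402144102, 6809/28954375344].


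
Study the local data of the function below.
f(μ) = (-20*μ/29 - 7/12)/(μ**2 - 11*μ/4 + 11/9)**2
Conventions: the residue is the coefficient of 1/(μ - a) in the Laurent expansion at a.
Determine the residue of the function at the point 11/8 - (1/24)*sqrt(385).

The factor μ**2 - 11*μ/4 + 11/9 splits as (μ - a)(μ - a') with a = 11/8 - (1/24)*sqrt(385), a' = 11/8 + (1/24)*sqrt(385). At the order-2 pole a set g(μ) = (μ - a)^2*f(μ) = [-20*μ/29 - 7/12] / (μ - a')^2.
Order-2 pole: residue = g'(a); g'(11/8 - (1/24)*sqrt(385)) = -(153504/4298525)*sqrt(385), so the residue is -(153504/4298525)*sqrt(385).

The residue is -(153504/4298525)*sqrt(385).


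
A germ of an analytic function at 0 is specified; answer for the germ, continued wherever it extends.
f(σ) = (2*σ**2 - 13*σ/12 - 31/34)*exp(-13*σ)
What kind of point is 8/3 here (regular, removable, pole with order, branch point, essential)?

There is no denominator, hence no pole anywhere.
The factor exp(-13*σ) is entire.
So the germ continues analytically to 8/3.

The point is a regular point.


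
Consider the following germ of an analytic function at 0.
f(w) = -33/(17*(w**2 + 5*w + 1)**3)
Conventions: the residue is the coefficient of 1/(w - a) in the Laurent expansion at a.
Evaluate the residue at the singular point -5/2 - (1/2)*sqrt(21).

The residue is (22/17493)*sqrt(21).

The factor w**2 + 5*w + 1 splits as (w - a)(w - a') with a = -5/2 - (1/2)*sqrt(21), a' = -5/2 + (1/2)*sqrt(21). At the order-3 pole a set g(w) = (w - a)^3*f(w) = [-33/17] / (w - a')^3.
Order-3 pole: residue = g''(a)/2; g''(-5/2 - (1/2)*sqrt(21)) = (44/17493)*sqrt(21), so the residue is (22/17493)*sqrt(21).


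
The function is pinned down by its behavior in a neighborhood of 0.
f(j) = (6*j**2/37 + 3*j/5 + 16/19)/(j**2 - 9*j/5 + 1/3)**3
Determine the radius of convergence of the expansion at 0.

The radius of convergence is 9/10 - (1/30)*sqrt(429).

Denominator factor (j**2 - 9*j/5 + 1/3)^3: discriminant 143/75, real irrational roots 9/10 + (1/30)*sqrt(429) and 9/10 - (1/30)*sqrt(429); poles of order 3, moduli 9/10 + (1/30)*sqrt(429) and 9/10 - (1/30)*sqrt(429).
The radius of convergence is the smallest modulus among the singular points: 9/10 - (1/30)*sqrt(429).


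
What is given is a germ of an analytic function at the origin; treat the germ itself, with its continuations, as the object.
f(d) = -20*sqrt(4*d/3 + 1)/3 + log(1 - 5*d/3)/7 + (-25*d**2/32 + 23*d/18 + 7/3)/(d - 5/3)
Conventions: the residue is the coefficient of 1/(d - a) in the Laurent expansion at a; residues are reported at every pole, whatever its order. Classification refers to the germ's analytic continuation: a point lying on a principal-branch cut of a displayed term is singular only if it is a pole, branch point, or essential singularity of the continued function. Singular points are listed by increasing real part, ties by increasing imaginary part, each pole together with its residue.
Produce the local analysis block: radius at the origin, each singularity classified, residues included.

Radius of convergence at 0: 3/5.
At -3/4: an algebraic (square-root) branch point.
At 3/5: a logarithmic branch point.
At 5/3: a pole of order 1; residue 1981/864.

Denominator factor (d - 5/3): pole of order 1 at 5/3, modulus 5/3.
Branch term (-20/3)*sqrt(1 - d/(-3/4)): its argument vanishes at d = -3/4, a square-root branch point, modulus 3/4.
Branch term (1/7)*log(1 - d/(3/5)): its argument vanishes at d = 3/5, a logarithmic branch point, modulus 3/5.
The radius of convergence is the smallest modulus among the singular points: 3/5.
The branch terms are analytic at 5/3 and contribute nothing to the residue; only the rational part matters.
At the order-1 pole 5/3 set g(d) = (d - (5/3))*(rational part) = -25*d**2/32 + 23*d/18 + 7/3.
Simple pole: residue = g(a) at a = 5/3, which is 1981/864.
List the singular points by increasing real part (a conjugate pair: the negative imaginary part first).


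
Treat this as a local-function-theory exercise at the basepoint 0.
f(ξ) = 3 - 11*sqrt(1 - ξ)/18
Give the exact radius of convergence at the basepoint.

Branch term (-11/18)*sqrt(1 - ξ/(1)): its argument vanishes at ξ = 1, a square-root branch point, modulus 1.
The radius of convergence is the smallest modulus among the singular points: 1.

The radius of convergence is 1.


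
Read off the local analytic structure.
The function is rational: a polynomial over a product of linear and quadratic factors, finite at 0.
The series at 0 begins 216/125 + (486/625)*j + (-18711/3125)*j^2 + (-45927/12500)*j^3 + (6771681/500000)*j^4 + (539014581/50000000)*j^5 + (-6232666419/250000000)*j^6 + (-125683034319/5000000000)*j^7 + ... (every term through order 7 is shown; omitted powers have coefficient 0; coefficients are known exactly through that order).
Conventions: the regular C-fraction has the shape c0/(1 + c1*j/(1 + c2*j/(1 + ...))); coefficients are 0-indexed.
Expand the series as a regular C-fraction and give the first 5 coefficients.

The regular C-fraction coefficients are [216/125, -9/20, 163/20, -12803/1630, -1689393/11925080].

Taylor coefficients (read off): a_0 = 216/125, a_1 = 486/625, a_2 = -18711/3125, a_3 = -45927/12500, a_4 = 6771681/500000.
c0 = a_0 = 216/125. Peel one level at a time: if S = 1 + c*j/S' with S'(0) = 1, then c is the j-coefficient of S and S' = c*j/(S - 1).
S_1 = c0/f = 1 + (-9/20)*j + (1467/400)*j^2 + ...; c1 = -9/20.
S_2 = c1*j/(S_1 - 1) = 1 + (163/20)*j + (12803/200)*j^2 + ...; c2 = 163/20.
S_3 = c2*j/(S_2 - 1) = 1 + (-12803/1630)*j + (-11825751/10627600)*j^2 + ...; c3 = -12803/1630.
S_4 = c3*j/(S_3 - 1) = 1 + (-1689393/11925080)*j + ...; c4 = -1689393/11925080.


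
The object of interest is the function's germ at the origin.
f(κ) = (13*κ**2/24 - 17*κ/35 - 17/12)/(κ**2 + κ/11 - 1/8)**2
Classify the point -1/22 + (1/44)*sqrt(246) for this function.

The point is a pole of order 2.

The denominator factor κ**2 + κ/11 - 1/8 vanishes at -1/22 + (1/44)*sqrt(246) and appears to the power 2; the numerator there equals -359031/271040 - (4943/406560)*sqrt(246), nonzero, and no other factor vanishes.
Hence a pole whose order is the multiplicity, 2.


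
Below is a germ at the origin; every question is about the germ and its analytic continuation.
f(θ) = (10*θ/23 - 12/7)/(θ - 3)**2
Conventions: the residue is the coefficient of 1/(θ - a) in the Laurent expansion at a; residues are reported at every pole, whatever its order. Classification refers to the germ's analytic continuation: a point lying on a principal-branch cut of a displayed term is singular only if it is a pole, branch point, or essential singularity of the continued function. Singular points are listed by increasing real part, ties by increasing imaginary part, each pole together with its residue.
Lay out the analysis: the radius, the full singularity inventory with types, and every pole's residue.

Denominator factor (θ - 3)^2: pole of order 2 at 3, modulus 3.
The radius of convergence is the smallest modulus among the singular points: 3.
At the order-2 pole 3 set g(θ) = (θ - (3))^2*f(θ) = 10*θ/23 - 12/7.
Order-2 pole: residue = g'(a); g'(3) = 10/23, so the residue is 10/23.

Radius of convergence at 0: 3.
At 3: a pole of order 2; residue 10/23.


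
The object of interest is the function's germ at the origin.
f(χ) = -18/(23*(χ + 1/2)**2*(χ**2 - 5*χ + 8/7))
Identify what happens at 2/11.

Denominator factors: χ**2 - 5*χ + 8/7 = 226/847 at χ = 2/11; χ + 1/2 = 15/22 at χ = 2/11 — none vanishes.
So the germ continues analytically to 2/11.

The point is a regular point.


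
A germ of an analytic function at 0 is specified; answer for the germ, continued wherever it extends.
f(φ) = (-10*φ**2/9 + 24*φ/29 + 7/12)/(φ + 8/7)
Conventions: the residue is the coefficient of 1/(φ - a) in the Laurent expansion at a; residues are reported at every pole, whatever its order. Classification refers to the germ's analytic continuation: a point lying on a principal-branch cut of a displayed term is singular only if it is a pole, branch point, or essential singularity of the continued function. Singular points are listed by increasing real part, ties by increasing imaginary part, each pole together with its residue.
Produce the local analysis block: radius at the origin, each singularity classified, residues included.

Radius of convergence at 0: 8/7.
At -8/7: a pole of order 1; residue -92783/51156.

Denominator factor (φ + 8/7): pole of order 1 at -8/7, modulus 8/7.
The radius of convergence is the smallest modulus among the singular points: 8/7.
At the order-1 pole -8/7 set g(φ) = (φ - (-8/7))*f(φ) = -10*φ**2/9 + 24*φ/29 + 7/12.
Simple pole: residue = g(a) at a = -8/7, which is -92783/51156.


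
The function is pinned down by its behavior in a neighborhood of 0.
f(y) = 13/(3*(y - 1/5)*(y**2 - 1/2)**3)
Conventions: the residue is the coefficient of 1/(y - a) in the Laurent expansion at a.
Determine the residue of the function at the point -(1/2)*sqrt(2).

The residue is 812500/36501 - (577655/73002)*sqrt(2).

The factor y**2 - 1/2 splits as (y - a)(y - a') with a = -(1/2)*sqrt(2), a' = (1/2)*sqrt(2). At the order-3 pole a set g(y) = (y - a)^3*f(y) = [13/(3*(y - 1/5))] / (y - a')^3.
Order-3 pole: residue = g''(a)/2; g''(-(1/2)*sqrt(2)) = 1625000/36501 - (577655/36501)*sqrt(2), so the residue is 812500/36501 - (577655/73002)*sqrt(2).


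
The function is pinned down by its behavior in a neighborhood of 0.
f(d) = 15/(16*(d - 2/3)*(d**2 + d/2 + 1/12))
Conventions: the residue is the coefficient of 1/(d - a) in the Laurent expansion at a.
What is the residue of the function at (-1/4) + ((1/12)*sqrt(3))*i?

The residue is (-135/248) + ((495/248)*sqrt(3))*i.

The factor d**2 + d/2 + 1/12 splits as (d - a)(d - a') with a = (-1/4) + ((1/12)*sqrt(3))*i, a' = (-1/4) - ((1/12)*sqrt(3))*i. At the order-1 pole a set g(d) = (d - a)*f(d) = [15/(16*(d - 2/3))] / (d - a').
Simple pole: residue = g(a) at a = (-1/4) + ((1/12)*sqrt(3))*i, which is (-135/248) + ((495/248)*sqrt(3))*i.


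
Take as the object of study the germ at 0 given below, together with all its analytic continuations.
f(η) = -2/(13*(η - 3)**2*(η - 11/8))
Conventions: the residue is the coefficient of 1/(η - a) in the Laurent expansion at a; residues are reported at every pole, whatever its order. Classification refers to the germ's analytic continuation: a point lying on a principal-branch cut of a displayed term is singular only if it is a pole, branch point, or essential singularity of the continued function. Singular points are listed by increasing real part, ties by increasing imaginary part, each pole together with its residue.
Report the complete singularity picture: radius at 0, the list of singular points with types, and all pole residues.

Radius of convergence at 0: 11/8.
At 11/8: a pole of order 1; residue -128/2197.
At 3: a pole of order 2; residue 128/2197.

Denominator factor (η - 3)^2: pole of order 2 at 3, modulus 3.
Denominator factor (η - 11/8): pole of order 1 at 11/8, modulus 11/8.
The radius of convergence is the smallest modulus among the singular points: 11/8.
At the order-1 pole 11/8 set g(η) = (η - (11/8))*f(η) = -2/(13*(η - 3)**2).
Simple pole: residue = g(a) at a = 11/8, which is -128/2197.
At the order-2 pole 3 set g(η) = (η - (3))^2*f(η) = -2/(13*(η - 11/8)).
Order-2 pole: residue = g'(a); g'(3) = 128/2197, so the residue is 128/2197.
List the singular points by increasing real part (a conjugate pair: the negative imaginary part first).


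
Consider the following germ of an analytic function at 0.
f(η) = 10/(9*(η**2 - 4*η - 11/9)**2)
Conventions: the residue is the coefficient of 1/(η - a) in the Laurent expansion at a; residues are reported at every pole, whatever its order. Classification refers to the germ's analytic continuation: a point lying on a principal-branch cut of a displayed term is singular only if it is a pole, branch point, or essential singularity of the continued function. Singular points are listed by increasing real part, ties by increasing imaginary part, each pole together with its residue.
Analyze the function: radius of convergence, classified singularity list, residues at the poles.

Radius of convergence at 0: -2 + (1/3)*sqrt(47).
At 2 - (1/3)*sqrt(47): a pole of order 2; residue (15/4418)*sqrt(47).
At 2 + (1/3)*sqrt(47): a pole of order 2; residue -(15/4418)*sqrt(47).

Denominator factor (η**2 - 4*η - 11/9)^2: discriminant 188/9, real irrational roots 2 + (1/3)*sqrt(47) and 2 - (1/3)*sqrt(47); poles of order 2, moduli 2 + (1/3)*sqrt(47) and -2 + (1/3)*sqrt(47).
The radius of convergence is the smallest modulus among the singular points: -2 + (1/3)*sqrt(47).
The factor η**2 - 4*η - 11/9 splits as (η - a)(η - a') with a = 2 - (1/3)*sqrt(47), a' = 2 + (1/3)*sqrt(47). At the order-2 pole a set g(η) = (η - a)^2*f(η) = [10/9] / (η - a')^2.
Order-2 pole: residue = g'(a); g'(2 - (1/3)*sqrt(47)) = (15/4418)*sqrt(47), so the residue is (15/4418)*sqrt(47).
The factor η**2 - 4*η - 11/9 splits as (η - a)(η - a') with a = 2 + (1/3)*sqrt(47), a' = 2 - (1/3)*sqrt(47). At the order-2 pole a set g(η) = (η - a)^2*f(η) = [10/9] / (η - a')^2.
Order-2 pole: residue = g'(a); g'(2 + (1/3)*sqrt(47)) = -(15/4418)*sqrt(47), so the residue is -(15/4418)*sqrt(47).
List the singular points by increasing real part (a conjugate pair: the negative imaginary part first).


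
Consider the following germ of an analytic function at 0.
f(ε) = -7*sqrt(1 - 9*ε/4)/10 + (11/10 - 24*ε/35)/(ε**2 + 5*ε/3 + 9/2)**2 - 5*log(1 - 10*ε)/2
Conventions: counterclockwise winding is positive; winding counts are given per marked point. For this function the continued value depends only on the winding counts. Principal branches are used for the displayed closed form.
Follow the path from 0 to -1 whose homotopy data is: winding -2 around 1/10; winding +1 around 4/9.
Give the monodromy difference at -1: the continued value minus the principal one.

Continued minus principal equals ((7/10)*sqrt(13)) + ((10)*pi)*i.

The rational part is single-valued and drops out of the difference; each branch term changes only by its own monodromy.
(-7/10)*sqrt(1 - ε/(4/9)): winding +1 is odd, the square root flips sign, contributing -2*(-7/10)*sqrt(1 - (-1)/(4/9)) = -2*(-7/10)*sqrt(13/4) = (7/10)*sqrt(13).
(-5/2)*log(1 - ε/(1/10)): each positive loop around 1/10 adds 2*pi*i to the log, so winding -2 contributes (-5/2)*(-2)*2*pi*i = (10)*pi*i.
Summing the contributions at ε = -1 gives ((7/10)*sqrt(13)) + ((10)*pi)*i.


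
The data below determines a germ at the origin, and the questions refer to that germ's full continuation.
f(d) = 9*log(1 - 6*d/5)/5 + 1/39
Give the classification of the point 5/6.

The point is a logarithmic branch point.

The term (9/5)*log(1 - d/(5/6)) has argument 1 - 5/6/(5/6) = 0 at 5/6: a logarithmic (infinitely-sheeted) branch point; the remaining terms are analytic or single-valued there.


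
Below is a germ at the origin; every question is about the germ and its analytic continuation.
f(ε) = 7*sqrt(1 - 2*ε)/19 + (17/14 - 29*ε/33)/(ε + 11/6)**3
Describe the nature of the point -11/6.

The denominator factor ε + 11/6 vanishes at -11/6 and appears to the power 3; the numerator there equals 178/63, nonzero, and no other factor vanishes.
The branch terms are analytic at this point.
Hence a pole whose order is the multiplicity, 3.

The point is a pole of order 3.


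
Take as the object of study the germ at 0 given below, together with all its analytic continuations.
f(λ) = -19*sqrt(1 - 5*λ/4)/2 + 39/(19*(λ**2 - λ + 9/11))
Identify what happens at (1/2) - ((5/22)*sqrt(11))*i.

The point is a pole of order 1.

The denominator factor λ**2 - λ + 9/11 vanishes at (1/2) - ((5/22)*sqrt(11))*i and appears to the power 1; the numerator there equals 39/19, nonzero, and no other factor vanishes.
The branch terms are analytic at this point.
Hence a pole whose order is the multiplicity, 1.


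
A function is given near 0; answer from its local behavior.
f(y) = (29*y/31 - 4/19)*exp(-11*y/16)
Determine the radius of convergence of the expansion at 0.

The factor exp(-11*y/16) is entire and contributes no finite singular point.
The polynomial part has no poles.
No finite singular points: the Taylor series at 0 converges everywhere.

The radius of convergence is infinite.


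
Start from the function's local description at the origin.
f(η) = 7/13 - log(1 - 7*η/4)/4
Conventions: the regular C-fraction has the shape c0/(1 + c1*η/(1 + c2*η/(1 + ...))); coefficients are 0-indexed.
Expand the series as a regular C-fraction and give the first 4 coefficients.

Taylor coefficients (expand at 0): a_0 = 7/13, a_1 = 7/16, a_2 = 49/128, a_3 = 343/768.
c0 = a_0 = 7/13. Peel one level at a time: if S = 1 + c*η/S' with S'(0) = 1, then c is the η-coefficient of S and S' = c*η/(S - 1).
S_1 = c0/f = 1 + (-13/16)*η + (-13/256)*η^2 + ...; c1 = -13/16.
S_2 = c1*η/(S_1 - 1) = 1 + (-1/16)*η + (-49/192)*η^2 + ...; c2 = -1/16.
S_3 = c2*η/(S_2 - 1) = 1 + (-49/12)*η + ...; c3 = -49/12.

The regular C-fraction coefficients are [7/13, -13/16, -1/16, -49/12].


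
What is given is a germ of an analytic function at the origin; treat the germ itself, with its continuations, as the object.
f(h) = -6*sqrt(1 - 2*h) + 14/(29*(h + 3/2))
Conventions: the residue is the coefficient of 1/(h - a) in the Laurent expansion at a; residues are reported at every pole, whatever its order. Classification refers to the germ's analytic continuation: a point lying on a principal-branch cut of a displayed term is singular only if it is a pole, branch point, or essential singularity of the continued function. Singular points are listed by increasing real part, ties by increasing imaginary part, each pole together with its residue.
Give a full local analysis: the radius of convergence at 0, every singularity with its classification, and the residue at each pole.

Radius of convergence at 0: 1/2.
At -3/2: a pole of order 1; residue 14/29.
At 1/2: an algebraic (square-root) branch point.

Denominator factor (h + 3/2): pole of order 1 at -3/2, modulus 3/2.
Branch term (-6)*sqrt(1 - h/(1/2)): its argument vanishes at h = 1/2, a square-root branch point, modulus 1/2.
The radius of convergence is the smallest modulus among the singular points: 1/2.
The branch term is analytic at -3/2 and contributes nothing to the residue; only the rational part matters.
At the order-1 pole -3/2 set g(h) = (h - (-3/2))*(rational part) = 14/29.
Simple pole: residue = g(a) at a = -3/2, which is 14/29.
List the singular points by increasing real part (a conjugate pair: the negative imaginary part first).


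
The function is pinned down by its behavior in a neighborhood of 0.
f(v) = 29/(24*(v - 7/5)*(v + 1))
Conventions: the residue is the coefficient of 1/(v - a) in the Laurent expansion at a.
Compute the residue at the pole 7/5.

At the order-1 pole 7/5 set g(v) = (v - (7/5))*f(v) = 29/(24*(v + 1)).
Simple pole: residue = g(a) at a = 7/5, which is 145/288.

The residue is 145/288.


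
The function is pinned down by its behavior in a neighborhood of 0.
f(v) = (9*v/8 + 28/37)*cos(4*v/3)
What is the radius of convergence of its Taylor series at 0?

The factor cos(4*v/3) is entire and contributes no finite singular point.
The polynomial part has no poles.
No finite singular points: the Taylor series at 0 converges everywhere.

The radius of convergence is infinite.


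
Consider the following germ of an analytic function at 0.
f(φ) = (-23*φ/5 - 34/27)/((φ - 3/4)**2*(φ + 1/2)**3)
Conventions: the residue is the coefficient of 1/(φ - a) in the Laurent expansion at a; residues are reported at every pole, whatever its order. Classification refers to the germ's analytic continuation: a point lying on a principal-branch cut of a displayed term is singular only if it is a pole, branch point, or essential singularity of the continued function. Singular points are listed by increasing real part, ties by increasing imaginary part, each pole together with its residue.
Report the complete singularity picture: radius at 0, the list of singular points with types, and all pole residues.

Denominator factor (φ - 3/4)^2: pole of order 2 at 3/4, modulus 3/4.
Denominator factor (φ + 1/2)^3: pole of order 3 at -1/2, modulus 1/2.
The radius of convergence is the smallest modulus among the singular points: 1/2.
At the order-3 pole -1/2 set g(φ) = (φ - (-1/2))^3*f(φ) = (-23*φ/5 - 34/27)/(φ - 3/4)**2.
Order-3 pole: residue = g''(a)/2; g''(-1/2) = -193024/28125, so the residue is -96512/28125.
At the order-2 pole 3/4 set g(φ) = (φ - (3/4))^2*f(φ) = (-23*φ/5 - 34/27)/(φ + 1/2)**3.
Order-2 pole: residue = g'(a); g'(3/4) = 96512/28125, so the residue is 96512/28125.
List the singular points by increasing real part (a conjugate pair: the negative imaginary part first).

Radius of convergence at 0: 1/2.
At -1/2: a pole of order 3; residue -96512/28125.
At 3/4: a pole of order 2; residue 96512/28125.


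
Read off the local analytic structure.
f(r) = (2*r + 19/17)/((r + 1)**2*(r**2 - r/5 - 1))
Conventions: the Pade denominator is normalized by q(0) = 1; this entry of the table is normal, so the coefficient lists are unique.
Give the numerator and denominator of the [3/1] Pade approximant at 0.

Taylor coefficients needed (expand at 0): a_0 = -19/17, a_1 = 39/85, a_2 = -239/425, a_3 = -2036/2125, a_4 = 21686/10625.
Write the denominator as Q(r) = 1 + q1*r. Requiring Q*f - P = O(r^5) with deg P <= 3 kills the coefficients of r^4..r^4 in Q*f:
  r^4: a_4 + q1*a_3 = 0, i.e. 21686/10625 + (-2036/2125)*q1 = 0.
Solving this linear system: q1 = 10843/5090.
The numerator is Q*f truncated at degree 3: P0 = a_0 = -19/17; P1 = a_1 + q1*a_0 = -33263/17306; P2 = a_2 + q1*a_1 = 7183/17306; P3 = a_3 + q1*a_2 = -37313/17306.

The Pade approximant has numerator coefficients [-19/17, -33263/17306, 7183/17306, -37313/17306]; denominator coefficients [1, 10843/5090].


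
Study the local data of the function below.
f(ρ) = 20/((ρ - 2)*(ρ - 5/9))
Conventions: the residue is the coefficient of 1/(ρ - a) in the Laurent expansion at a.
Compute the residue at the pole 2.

The residue is 180/13.

At the order-1 pole 2 set g(ρ) = (ρ - (2))*f(ρ) = 20/(ρ - 5/9).
Simple pole: residue = g(a) at a = 2, which is 180/13.


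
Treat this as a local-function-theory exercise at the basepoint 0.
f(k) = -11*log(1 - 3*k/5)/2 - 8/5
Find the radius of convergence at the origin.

Branch term (-11/2)*log(1 - k/(5/3)): its argument vanishes at k = 5/3, a logarithmic branch point, modulus 5/3.
The radius of convergence is the smallest modulus among the singular points: 5/3.

The radius of convergence is 5/3.


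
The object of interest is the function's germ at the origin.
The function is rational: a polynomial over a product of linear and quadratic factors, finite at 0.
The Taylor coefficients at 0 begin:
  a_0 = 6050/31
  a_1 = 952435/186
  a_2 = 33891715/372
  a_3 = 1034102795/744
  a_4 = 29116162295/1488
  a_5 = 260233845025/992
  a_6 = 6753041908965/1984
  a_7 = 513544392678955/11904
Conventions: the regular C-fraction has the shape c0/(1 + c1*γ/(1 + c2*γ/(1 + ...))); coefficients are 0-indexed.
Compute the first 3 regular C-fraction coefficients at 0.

The regular C-fraction coefficients are [6050/31, -17317/660, 96528199/11429220].

Taylor coefficients (read off): a_0 = 6050/31, a_1 = 952435/186, a_2 = 33891715/372.
c0 = a_0 = 6050/31. Peel one level at a time: if S = 1 + c*γ/S' with S'(0) = 1, then c is the γ-coefficient of S and S' = c*γ/(S - 1).
S_1 = c0/f = 1 + (-17317/660)*γ + (96528199/435600)*γ^2 + ...; c1 = -17317/660.
S_2 = c1*γ/(S_1 - 1) = 1 + (96528199/11429220)*γ + ...; c2 = 96528199/11429220.


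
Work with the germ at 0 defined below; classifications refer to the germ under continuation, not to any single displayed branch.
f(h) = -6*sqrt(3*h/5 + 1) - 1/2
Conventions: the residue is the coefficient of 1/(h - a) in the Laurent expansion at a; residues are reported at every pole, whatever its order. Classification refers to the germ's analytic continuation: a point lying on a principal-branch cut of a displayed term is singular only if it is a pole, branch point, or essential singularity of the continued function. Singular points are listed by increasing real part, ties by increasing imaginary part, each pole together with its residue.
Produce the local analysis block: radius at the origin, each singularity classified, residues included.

Branch term (-6)*sqrt(1 - h/(-5/3)): its argument vanishes at h = -5/3, a square-root branch point, modulus 5/3.
The radius of convergence is the smallest modulus among the singular points: 5/3.

Radius of convergence at 0: 5/3.
At -5/3: an algebraic (square-root) branch point.


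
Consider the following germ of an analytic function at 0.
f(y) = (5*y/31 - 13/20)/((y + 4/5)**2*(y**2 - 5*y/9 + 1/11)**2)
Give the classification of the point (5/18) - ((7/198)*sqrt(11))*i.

The denominator factor y**2 - 5*y/9 + 1/11 vanishes at (5/18) - ((7/198)*sqrt(11))*i and appears to the power 2; the numerator there equals (-3377/5580) - ((35/6138)*sqrt(11))*i, nonzero, and no other factor vanishes.
Hence a pole whose order is the multiplicity, 2.

The point is a pole of order 2.


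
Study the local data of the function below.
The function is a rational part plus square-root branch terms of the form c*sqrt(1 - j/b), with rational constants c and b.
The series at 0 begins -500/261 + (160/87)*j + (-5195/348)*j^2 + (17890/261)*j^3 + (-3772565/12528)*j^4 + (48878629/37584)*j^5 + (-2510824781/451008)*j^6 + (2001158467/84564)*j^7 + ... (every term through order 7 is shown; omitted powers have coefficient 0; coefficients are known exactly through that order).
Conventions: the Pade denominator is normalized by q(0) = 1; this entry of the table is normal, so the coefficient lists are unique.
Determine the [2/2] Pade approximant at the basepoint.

Taylor coefficients needed (read off): a_0 = -500/261, a_1 = 160/87, a_2 = -5195/348, a_3 = 17890/261, a_4 = -3772565/12528.
Write the denominator as Q(j) = 1 + q1*j + q2*j^2. Requiring Q*f - P = O(j^5) with deg P <= 2 kills the coefficients of j^3..j^4 in Q*f:
  j^3: a_3 + q1*a_2 + q2*a_1 = 0, i.e. 17890/261 + (-5195/348)*q1 + (160/87)*q2 = 0.
  j^4: a_4 + q1*a_3 + q2*a_2 = 0, i.e. -3772565/12528 + (17890/261)*q1 + (-5195/348)*q2 = 0.
Solving this linear system: q1 = 20466088/4219881, q2 = 11798123/5626508.
The numerator is Q*f truncated at degree 2: P0 = a_0 = -500/261; P1 = a_1 + q1*a_0 = -283017280/37978929; P2 = a_2 + q1*a_1 + q2*a_0 = -169230425/16879524.

The Pade approximant has numerator coefficients [-500/261, -283017280/37978929, -169230425/16879524]; denominator coefficients [1, 20466088/4219881, 11798123/5626508].


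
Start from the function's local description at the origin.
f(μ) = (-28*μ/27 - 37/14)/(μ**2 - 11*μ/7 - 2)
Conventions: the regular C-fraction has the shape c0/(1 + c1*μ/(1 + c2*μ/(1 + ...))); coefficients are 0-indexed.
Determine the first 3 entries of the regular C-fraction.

Taylor coefficients (expand at 0): a_0 = 37/28, a_1 = -5501/10584, a_2 = 158413/148176.
c0 = a_0 = 37/28. Peel one level at a time: if S = 1 + c*μ/S' with S'(0) = 1, then c is the μ-coefficient of S and S' = c*μ/(S - 1).
S_1 = c0/f = 1 + (5501/13986)*μ + (-1306057/1996002)*μ^2 + ...; c1 = 5501/13986.
S_2 = c1*μ/(S_1 - 1) = 1 + (9142399/5495499)*μ + ...; c2 = 9142399/5495499.

The regular C-fraction coefficients are [37/28, 5501/13986, 9142399/5495499].


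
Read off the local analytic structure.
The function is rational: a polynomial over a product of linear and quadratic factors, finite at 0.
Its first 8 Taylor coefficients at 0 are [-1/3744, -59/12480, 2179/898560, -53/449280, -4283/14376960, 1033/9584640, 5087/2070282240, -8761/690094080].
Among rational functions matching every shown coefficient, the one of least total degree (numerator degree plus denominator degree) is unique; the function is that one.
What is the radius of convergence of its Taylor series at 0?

The radius of convergence is (2)*sqrt(3).

No rational of total degree below 5 reproduces all 8 coefficients; solving the [1/4] Pade equations on them gives f(u) = (-7*u/10 - 1/26)/(u**2 + 3*u + 12)**2, whose expansion matches every shown term.
Denominator factor (u**2 + 3*u + 12)^2: discriminant -39, complex-conjugate roots (-3/2) + ((1/2)*sqrt(39))*i and (-3/2) - ((1/2)*sqrt(39))*i; poles of order 2, moduli (2)*sqrt(3) and (2)*sqrt(3).
The radius of convergence is the smallest modulus among the singular points: (2)*sqrt(3).
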